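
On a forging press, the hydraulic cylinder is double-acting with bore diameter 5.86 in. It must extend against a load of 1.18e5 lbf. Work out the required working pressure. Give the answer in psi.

Cap-side area A_cap = π/4 × (5.86 in)² = 26.97 in^2
P = F / A = 1.18e5 lbf / A

P ≈ 4380 psi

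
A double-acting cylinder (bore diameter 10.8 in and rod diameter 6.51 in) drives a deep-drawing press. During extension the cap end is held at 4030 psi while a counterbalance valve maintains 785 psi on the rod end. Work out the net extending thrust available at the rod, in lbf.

F ≈ 3.23e5 lbf

Cap-side area A_cap = π/4 × (10.8 in)² = 91.61 in^2
Rod-side annular area A_ann = π/4 × (10.8² − 6.51²) = 58.32 in^2
Net thrust = P_cap·A_cap − P_rod·A_ann = 3.692e5 lbf − 45780 lbf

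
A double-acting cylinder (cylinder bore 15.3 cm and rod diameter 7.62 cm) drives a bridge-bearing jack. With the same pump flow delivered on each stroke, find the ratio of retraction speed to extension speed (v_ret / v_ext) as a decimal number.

v_ret/v_ext ≈ 1.33

Cap-side area A_cap = π/4 × (15.3 cm)² = 183.9 cm^2
Rod-side annular area A_ann = π/4 × (15.3² − 7.62²) = 138.3 cm^2
For equal Q, v ∝ 1/A, so v_ret/v_ext = A_cap/A_ann.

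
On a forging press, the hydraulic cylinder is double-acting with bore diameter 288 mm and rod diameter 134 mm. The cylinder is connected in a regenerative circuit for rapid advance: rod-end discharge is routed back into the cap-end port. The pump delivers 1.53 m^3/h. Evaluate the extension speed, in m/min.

In regeneration the rod-end outflow joins the pump flow into the cap end, so the net volume the pump must supply per unit advance equals the rod cross-section area.
Rod cross-section A_rod = π/4 × (134 mm)² = 14100 mm^2
v = Q_pump / A_rod

v ≈ 1.81 m/min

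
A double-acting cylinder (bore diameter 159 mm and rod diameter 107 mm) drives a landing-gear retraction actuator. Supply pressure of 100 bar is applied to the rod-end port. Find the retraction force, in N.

F ≈ 1.09e5 N

Rod-side annular area A_ann = π/4 × (159² − 107²) = 10860 mm^2
On retraction the pressure acts on the annular area (bore minus rod).
F = P × A_ann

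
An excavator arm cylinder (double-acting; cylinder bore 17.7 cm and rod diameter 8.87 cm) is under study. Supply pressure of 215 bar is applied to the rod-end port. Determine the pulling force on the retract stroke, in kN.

F ≈ 396 kN

Rod-side annular area A_ann = π/4 × (17.7² − 8.87²) = 184.3 cm^2
On retraction the pressure acts on the annular area (bore minus rod).
F = P × A_ann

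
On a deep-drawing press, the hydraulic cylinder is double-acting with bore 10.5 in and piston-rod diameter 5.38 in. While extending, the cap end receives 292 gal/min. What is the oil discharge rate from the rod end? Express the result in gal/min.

Q_out ≈ 215 gal/min

Cap-side area A_cap = π/4 × (10.5 in)² = 86.59 in^2
Rod-side annular area A_ann = π/4 × (10.5² − 5.38²) = 63.86 in^2
Piston speed v = Q_in/A_cap; rod-end outflow Q_out = v × A_ann = Q_in × A_ann/A_cap.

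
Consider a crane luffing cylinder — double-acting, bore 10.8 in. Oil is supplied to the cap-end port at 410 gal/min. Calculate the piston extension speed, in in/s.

v ≈ 17.2 in/s

Cap-side area A_cap = π/4 × (10.8 in)² = 91.61 in^2
v = Q / A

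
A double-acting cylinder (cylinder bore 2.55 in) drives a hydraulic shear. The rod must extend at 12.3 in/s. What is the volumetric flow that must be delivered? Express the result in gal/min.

Cap-side area A_cap = π/4 × (2.55 in)² = 5.107 in^2
Q = A × v

Q ≈ 16.3 gal/min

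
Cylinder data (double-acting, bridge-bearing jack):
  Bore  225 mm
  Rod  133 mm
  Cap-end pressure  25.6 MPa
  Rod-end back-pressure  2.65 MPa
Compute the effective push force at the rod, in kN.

Cap-side area A_cap = π/4 × (225 mm)² = 39760 mm^2
Rod-side annular area A_ann = π/4 × (225² − 133²) = 25870 mm^2
Net thrust = P_cap·A_cap − P_rod·A_ann = 1018 kN − 68.55 kN

F ≈ 949 kN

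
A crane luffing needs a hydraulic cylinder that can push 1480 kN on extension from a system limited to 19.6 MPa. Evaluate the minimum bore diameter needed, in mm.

Extension force acts on the full piston face: F = P × (π/4)D².
D = √(4F / (πP)) = √(4 × 1480 kN / (π × 19.6 MPa))

D ≈ 310 mm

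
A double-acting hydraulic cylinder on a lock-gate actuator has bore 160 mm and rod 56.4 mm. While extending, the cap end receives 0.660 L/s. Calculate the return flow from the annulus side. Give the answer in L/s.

Cap-side area A_cap = π/4 × (160 mm)² = 20110 mm^2
Rod-side annular area A_ann = π/4 × (160² − 56.4²) = 17610 mm^2
Piston speed v = Q_in/A_cap; rod-end outflow Q_out = v × A_ann = Q_in × A_ann/A_cap.

Q_out ≈ 0.578 L/s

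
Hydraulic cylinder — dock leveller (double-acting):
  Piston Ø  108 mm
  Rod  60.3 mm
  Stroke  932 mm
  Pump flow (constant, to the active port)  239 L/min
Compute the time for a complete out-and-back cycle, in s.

Cap-side area A_cap = π/4 × (108 mm)² = 9161 mm^2
Rod-side annular area A_ann = π/4 × (108² − 60.3²) = 6305 mm^2
t_ext = A_cap·L/Q = 2.143 s
t_ret = A_ann·L/Q = 1.475 s
t_cycle = t_ext + t_ret

t ≈ 3.62 s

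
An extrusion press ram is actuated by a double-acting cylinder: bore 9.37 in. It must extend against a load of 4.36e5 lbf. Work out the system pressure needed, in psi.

Cap-side area A_cap = π/4 × (9.37 in)² = 68.96 in^2
P = F / A = 4.36e5 lbf / A

P ≈ 6320 psi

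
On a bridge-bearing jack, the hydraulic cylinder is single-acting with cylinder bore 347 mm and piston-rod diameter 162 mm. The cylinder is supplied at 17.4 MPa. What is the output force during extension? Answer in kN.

Cap-side area A_cap = π/4 × (347 mm)² = 94570 mm^2
F = P × A_cap = 17.4 MPa × A_cap

F ≈ 1650 kN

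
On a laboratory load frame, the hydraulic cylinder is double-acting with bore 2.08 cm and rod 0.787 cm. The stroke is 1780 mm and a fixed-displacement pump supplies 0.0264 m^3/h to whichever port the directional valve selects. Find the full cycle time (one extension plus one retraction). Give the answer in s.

t ≈ 153 s

Cap-side area A_cap = π/4 × (2.08 cm)² = 3.398 cm^2
Rod-side annular area A_ann = π/4 × (2.08² − 0.787²) = 2.911 cm^2
t_ext = A_cap·L/Q = 82.48 s
t_ret = A_ann·L/Q = 70.67 s
t_cycle = t_ext + t_ret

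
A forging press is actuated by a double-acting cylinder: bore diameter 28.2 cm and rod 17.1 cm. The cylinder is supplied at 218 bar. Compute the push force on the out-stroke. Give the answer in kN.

Cap-side area A_cap = π/4 × (28.2 cm)² = 624.6 cm^2
F = P × A_cap = 218 bar × A_cap

F ≈ 1360 kN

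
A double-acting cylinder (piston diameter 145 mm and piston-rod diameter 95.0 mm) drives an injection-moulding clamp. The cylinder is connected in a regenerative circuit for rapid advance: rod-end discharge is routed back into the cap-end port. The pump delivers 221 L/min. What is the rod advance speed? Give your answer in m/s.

v ≈ 0.520 m/s

In regeneration the rod-end outflow joins the pump flow into the cap end, so the net volume the pump must supply per unit advance equals the rod cross-section area.
Rod cross-section A_rod = π/4 × (95.0 mm)² = 7088 mm^2
v = Q_pump / A_rod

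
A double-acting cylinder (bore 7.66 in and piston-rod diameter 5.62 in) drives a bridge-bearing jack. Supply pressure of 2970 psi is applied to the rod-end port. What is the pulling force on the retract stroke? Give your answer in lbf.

Rod-side annular area A_ann = π/4 × (7.66² − 5.62²) = 21.28 in^2
On retraction the pressure acts on the annular area (bore minus rod).
F = P × A_ann

F ≈ 63200 lbf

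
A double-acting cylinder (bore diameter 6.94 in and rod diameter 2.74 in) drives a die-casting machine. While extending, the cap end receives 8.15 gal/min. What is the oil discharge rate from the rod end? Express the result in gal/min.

Q_out ≈ 6.88 gal/min

Cap-side area A_cap = π/4 × (6.94 in)² = 37.83 in^2
Rod-side annular area A_ann = π/4 × (6.94² − 2.74²) = 31.93 in^2
Piston speed v = Q_in/A_cap; rod-end outflow Q_out = v × A_ann = Q_in × A_ann/A_cap.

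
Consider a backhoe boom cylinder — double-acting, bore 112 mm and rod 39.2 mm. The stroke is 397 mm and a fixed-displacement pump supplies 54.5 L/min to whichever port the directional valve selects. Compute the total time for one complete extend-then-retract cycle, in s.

t ≈ 8.08 s

Cap-side area A_cap = π/4 × (112 mm)² = 9852 mm^2
Rod-side annular area A_ann = π/4 × (112² − 39.2²) = 8645 mm^2
t_ext = A_cap·L/Q = 4.306 s
t_ret = A_ann·L/Q = 3.778 s
t_cycle = t_ext + t_ret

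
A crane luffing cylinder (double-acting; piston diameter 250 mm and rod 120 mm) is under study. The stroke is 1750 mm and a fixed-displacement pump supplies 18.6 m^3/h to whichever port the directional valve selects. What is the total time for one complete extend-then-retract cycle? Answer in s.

Cap-side area A_cap = π/4 × (250 mm)² = 49090 mm^2
Rod-side annular area A_ann = π/4 × (250² − 120²) = 37780 mm^2
t_ext = A_cap·L/Q = 16.63 s
t_ret = A_ann·L/Q = 12.80 s
t_cycle = t_ext + t_ret

t ≈ 29.4 s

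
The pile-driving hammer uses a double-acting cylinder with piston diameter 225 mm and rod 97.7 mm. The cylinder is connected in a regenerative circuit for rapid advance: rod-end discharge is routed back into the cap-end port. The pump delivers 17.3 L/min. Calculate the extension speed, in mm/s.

In regeneration the rod-end outflow joins the pump flow into the cap end, so the net volume the pump must supply per unit advance equals the rod cross-section area.
Rod cross-section A_rod = π/4 × (97.7 mm)² = 7497 mm^2
v = Q_pump / A_rod

v ≈ 38.5 mm/s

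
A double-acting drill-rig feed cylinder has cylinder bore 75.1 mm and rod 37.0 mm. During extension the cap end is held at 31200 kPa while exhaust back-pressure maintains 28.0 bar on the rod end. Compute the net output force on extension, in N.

F ≈ 1.29e5 N

Cap-side area A_cap = π/4 × (75.1 mm)² = 4430 mm^2
Rod-side annular area A_ann = π/4 × (75.1² − 37.0²) = 3354 mm^2
Net thrust = P_cap·A_cap − P_rod·A_ann = 1.382e5 N − 9392 N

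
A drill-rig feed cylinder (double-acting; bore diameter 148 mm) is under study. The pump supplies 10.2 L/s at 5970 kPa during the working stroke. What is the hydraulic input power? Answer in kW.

Hydraulic power = P × Q

W ≈ 60.9 kW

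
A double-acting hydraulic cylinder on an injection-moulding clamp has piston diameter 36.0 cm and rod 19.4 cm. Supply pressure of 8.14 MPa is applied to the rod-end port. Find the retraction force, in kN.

F ≈ 588 kN

Rod-side annular area A_ann = π/4 × (36.0² − 19.4²) = 722.3 cm^2
On retraction the pressure acts on the annular area (bore minus rod).
F = P × A_ann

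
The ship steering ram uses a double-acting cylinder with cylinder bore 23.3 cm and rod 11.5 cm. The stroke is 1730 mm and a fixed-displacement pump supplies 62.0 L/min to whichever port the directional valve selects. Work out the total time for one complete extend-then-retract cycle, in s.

t ≈ 125 s

Cap-side area A_cap = π/4 × (23.3 cm)² = 426.4 cm^2
Rod-side annular area A_ann = π/4 × (23.3² − 11.5²) = 322.5 cm^2
t_ext = A_cap·L/Q = 71.39 s
t_ret = A_ann·L/Q = 54.00 s
t_cycle = t_ext + t_ret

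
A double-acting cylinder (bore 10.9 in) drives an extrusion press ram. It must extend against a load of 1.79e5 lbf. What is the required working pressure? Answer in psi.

P ≈ 1920 psi

Cap-side area A_cap = π/4 × (10.9 in)² = 93.31 in^2
P = F / A = 1.79e5 lbf / A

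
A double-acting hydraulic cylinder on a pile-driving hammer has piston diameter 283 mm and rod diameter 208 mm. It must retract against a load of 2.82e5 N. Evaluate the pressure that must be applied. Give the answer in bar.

Rod-side annular area A_ann = π/4 × (283² − 208²) = 28920 mm^2
Retraction: pressure acts on the annular area.
P = F / A = 2.82e5 N / A

P ≈ 97.5 bar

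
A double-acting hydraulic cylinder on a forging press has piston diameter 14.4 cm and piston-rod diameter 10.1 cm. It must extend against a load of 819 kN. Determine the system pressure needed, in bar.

Cap-side area A_cap = π/4 × (14.4 cm)² = 162.9 cm^2
P = F / A = 819 kN / A

P ≈ 503 bar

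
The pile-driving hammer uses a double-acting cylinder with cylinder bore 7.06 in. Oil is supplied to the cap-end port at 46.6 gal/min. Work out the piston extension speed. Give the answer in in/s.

v ≈ 4.58 in/s

Cap-side area A_cap = π/4 × (7.06 in)² = 39.15 in^2
v = Q / A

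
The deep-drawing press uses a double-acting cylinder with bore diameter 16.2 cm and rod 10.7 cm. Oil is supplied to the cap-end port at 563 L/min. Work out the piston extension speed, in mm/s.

Cap-side area A_cap = π/4 × (16.2 cm)² = 206.1 cm^2
v = Q / A

v ≈ 455 mm/s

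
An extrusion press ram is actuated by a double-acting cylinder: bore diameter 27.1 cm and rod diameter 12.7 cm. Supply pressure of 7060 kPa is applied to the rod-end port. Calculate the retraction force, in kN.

F ≈ 318 kN

Rod-side annular area A_ann = π/4 × (27.1² − 12.7²) = 450.1 cm^2
On retraction the pressure acts on the annular area (bore minus rod).
F = P × A_ann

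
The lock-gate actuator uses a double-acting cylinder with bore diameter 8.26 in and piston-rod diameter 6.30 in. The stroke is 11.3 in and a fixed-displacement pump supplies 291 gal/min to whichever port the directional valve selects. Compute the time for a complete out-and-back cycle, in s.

Cap-side area A_cap = π/4 × (8.26 in)² = 53.59 in^2
Rod-side annular area A_ann = π/4 × (8.26² − 6.30²) = 22.41 in^2
t_ext = A_cap·L/Q = 0.5405 s
t_ret = A_ann·L/Q = 0.2261 s
t_cycle = t_ext + t_ret

t ≈ 0.767 s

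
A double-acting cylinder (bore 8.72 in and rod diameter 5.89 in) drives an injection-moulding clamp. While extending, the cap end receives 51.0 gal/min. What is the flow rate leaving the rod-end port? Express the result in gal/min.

Cap-side area A_cap = π/4 × (8.72 in)² = 59.72 in^2
Rod-side annular area A_ann = π/4 × (8.72² − 5.89²) = 32.47 in^2
Piston speed v = Q_in/A_cap; rod-end outflow Q_out = v × A_ann = Q_in × A_ann/A_cap.

Q_out ≈ 27.7 gal/min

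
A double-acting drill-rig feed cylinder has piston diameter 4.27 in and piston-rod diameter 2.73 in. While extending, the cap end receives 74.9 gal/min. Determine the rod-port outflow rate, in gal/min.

Q_out ≈ 44.3 gal/min

Cap-side area A_cap = π/4 × (4.27 in)² = 14.32 in^2
Rod-side annular area A_ann = π/4 × (4.27² − 2.73²) = 8.467 in^2
Piston speed v = Q_in/A_cap; rod-end outflow Q_out = v × A_ann = Q_in × A_ann/A_cap.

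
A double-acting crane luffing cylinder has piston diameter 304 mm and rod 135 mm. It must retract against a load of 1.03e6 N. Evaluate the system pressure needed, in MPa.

P ≈ 17.7 MPa

Rod-side annular area A_ann = π/4 × (304² − 135²) = 58270 mm^2
Retraction: pressure acts on the annular area.
P = F / A = 1.03e6 N / A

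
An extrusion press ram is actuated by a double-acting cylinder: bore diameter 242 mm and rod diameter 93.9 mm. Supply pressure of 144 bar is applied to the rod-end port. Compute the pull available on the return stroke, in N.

F ≈ 5.63e5 N

Rod-side annular area A_ann = π/4 × (242² − 93.9²) = 39070 mm^2
On retraction the pressure acts on the annular area (bore minus rod).
F = P × A_ann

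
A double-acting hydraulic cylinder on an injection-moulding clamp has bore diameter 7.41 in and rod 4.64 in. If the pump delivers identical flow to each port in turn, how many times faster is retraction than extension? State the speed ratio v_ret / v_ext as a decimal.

v_ret/v_ext ≈ 1.65

Cap-side area A_cap = π/4 × (7.41 in)² = 43.12 in^2
Rod-side annular area A_ann = π/4 × (7.41² − 4.64²) = 26.22 in^2
For equal Q, v ∝ 1/A, so v_ret/v_ext = A_cap/A_ann.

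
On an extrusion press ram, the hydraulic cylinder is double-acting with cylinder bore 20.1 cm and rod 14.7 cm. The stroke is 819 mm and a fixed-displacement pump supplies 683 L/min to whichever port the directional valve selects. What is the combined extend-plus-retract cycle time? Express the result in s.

Cap-side area A_cap = π/4 × (20.1 cm)² = 317.3 cm^2
Rod-side annular area A_ann = π/4 × (20.1² − 14.7²) = 147.6 cm^2
t_ext = A_cap·L/Q = 2.283 s
t_ret = A_ann·L/Q = 1.062 s
t_cycle = t_ext + t_ret

t ≈ 3.34 s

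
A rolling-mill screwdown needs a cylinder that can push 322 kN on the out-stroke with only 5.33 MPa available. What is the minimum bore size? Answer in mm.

D ≈ 277 mm

Extension force acts on the full piston face: F = P × (π/4)D².
D = √(4F / (πP)) = √(4 × 322 kN / (π × 5.33 MPa))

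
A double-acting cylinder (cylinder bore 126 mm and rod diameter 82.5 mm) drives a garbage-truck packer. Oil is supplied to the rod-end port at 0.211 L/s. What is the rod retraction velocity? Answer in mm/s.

v ≈ 29.6 mm/s

Rod-side annular area A_ann = π/4 × (126² − 82.5²) = 7123 mm^2
Flow into the rod-end port fills the annular volume.
v = Q / A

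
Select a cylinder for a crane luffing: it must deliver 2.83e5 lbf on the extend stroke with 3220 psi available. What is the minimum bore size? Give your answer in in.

Extension force acts on the full piston face: F = P × (π/4)D².
D = √(4F / (πP)) = √(4 × 2.83e5 lbf / (π × 3220 psi))

D ≈ 10.6 in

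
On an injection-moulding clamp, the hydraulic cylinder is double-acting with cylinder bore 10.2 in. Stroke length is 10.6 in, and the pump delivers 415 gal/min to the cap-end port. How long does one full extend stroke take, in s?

t ≈ 0.542 s

Cap-side area A_cap = π/4 × (10.2 in)² = 81.71 in^2
Swept volume V = A × L; t = V / Q = A·L / Q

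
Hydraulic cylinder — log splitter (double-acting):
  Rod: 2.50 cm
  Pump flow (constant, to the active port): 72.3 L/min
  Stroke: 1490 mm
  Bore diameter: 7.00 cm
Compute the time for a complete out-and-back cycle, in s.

Cap-side area A_cap = π/4 × (7.00 cm)² = 38.48 cm^2
Rod-side annular area A_ann = π/4 × (7.00² − 2.50²) = 33.58 cm^2
t_ext = A_cap·L/Q = 4.759 s
t_ret = A_ann·L/Q = 4.152 s
t_cycle = t_ext + t_ret

t ≈ 8.91 s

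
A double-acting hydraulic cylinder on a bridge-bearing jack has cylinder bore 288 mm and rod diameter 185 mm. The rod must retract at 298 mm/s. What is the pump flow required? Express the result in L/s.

Q ≈ 11.4 L/s

Rod-side annular area A_ann = π/4 × (288² − 185²) = 38260 mm^2
Q = A × v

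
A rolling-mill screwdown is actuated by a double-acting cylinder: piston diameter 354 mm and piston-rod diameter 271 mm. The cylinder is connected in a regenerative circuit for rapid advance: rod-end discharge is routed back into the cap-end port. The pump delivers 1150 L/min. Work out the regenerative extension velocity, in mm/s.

v ≈ 332 mm/s

In regeneration the rod-end outflow joins the pump flow into the cap end, so the net volume the pump must supply per unit advance equals the rod cross-section area.
Rod cross-section A_rod = π/4 × (271 mm)² = 57680 mm^2
v = Q_pump / A_rod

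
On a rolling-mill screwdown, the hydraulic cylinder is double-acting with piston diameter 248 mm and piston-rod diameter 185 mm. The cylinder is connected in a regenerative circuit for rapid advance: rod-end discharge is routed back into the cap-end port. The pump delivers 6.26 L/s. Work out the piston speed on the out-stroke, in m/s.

v ≈ 0.233 m/s

In regeneration the rod-end outflow joins the pump flow into the cap end, so the net volume the pump must supply per unit advance equals the rod cross-section area.
Rod cross-section A_rod = π/4 × (185 mm)² = 26880 mm^2
v = Q_pump / A_rod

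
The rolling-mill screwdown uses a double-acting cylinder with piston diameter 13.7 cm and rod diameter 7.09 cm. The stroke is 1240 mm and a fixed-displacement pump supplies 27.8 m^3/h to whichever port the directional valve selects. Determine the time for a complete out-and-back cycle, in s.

t ≈ 4.10 s

Cap-side area A_cap = π/4 × (13.7 cm)² = 147.4 cm^2
Rod-side annular area A_ann = π/4 × (13.7² − 7.09²) = 107.9 cm^2
t_ext = A_cap·L/Q = 2.367 s
t_ret = A_ann·L/Q = 1.733 s
t_cycle = t_ext + t_ret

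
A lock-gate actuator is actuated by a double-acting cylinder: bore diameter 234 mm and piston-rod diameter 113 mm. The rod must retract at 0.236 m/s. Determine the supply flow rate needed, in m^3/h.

Rod-side annular area A_ann = π/4 × (234² − 113²) = 32980 mm^2
Q = A × v

Q ≈ 28.0 m^3/h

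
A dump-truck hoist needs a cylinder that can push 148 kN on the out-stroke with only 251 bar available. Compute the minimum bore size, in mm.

Extension force acts on the full piston face: F = P × (π/4)D².
D = √(4F / (πP)) = √(4 × 148 kN / (π × 251 bar))

D ≈ 86.6 mm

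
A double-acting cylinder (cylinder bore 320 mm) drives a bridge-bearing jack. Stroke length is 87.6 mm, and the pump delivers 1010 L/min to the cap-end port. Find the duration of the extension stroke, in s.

t ≈ 0.419 s

Cap-side area A_cap = π/4 × (320 mm)² = 80420 mm^2
Swept volume V = A × L; t = V / Q = A·L / Q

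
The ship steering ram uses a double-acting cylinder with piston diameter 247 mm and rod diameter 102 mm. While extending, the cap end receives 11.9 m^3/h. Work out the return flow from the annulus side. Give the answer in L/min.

Cap-side area A_cap = π/4 × (247 mm)² = 47920 mm^2
Rod-side annular area A_ann = π/4 × (247² − 102²) = 39750 mm^2
Piston speed v = Q_in/A_cap; rod-end outflow Q_out = v × A_ann = Q_in × A_ann/A_cap.

Q_out ≈ 165 L/min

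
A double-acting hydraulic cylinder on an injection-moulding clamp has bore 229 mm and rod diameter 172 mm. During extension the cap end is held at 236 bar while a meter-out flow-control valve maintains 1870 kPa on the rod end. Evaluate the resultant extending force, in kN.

F ≈ 938 kN

Cap-side area A_cap = π/4 × (229 mm)² = 41190 mm^2
Rod-side annular area A_ann = π/4 × (229² − 172²) = 17950 mm^2
Net thrust = P_cap·A_cap − P_rod·A_ann = 972.0 kN − 33.57 kN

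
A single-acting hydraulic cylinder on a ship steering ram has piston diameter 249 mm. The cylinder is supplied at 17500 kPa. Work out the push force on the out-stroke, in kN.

Cap-side area A_cap = π/4 × (249 mm)² = 48700 mm^2
F = P × A_cap = 17500 kPa × A_cap

F ≈ 852 kN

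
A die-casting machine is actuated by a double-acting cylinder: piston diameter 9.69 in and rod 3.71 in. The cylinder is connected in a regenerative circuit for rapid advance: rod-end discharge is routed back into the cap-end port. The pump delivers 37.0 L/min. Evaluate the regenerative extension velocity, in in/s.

v ≈ 3.48 in/s

In regeneration the rod-end outflow joins the pump flow into the cap end, so the net volume the pump must supply per unit advance equals the rod cross-section area.
Rod cross-section A_rod = π/4 × (3.71 in)² = 10.81 in^2
v = Q_pump / A_rod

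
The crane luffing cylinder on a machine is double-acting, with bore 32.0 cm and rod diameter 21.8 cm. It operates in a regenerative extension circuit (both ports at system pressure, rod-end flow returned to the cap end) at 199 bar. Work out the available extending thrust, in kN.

F ≈ 743 kN

With equal pressure on both faces, forces on the annular region cancel; the net push is pressure × rod cross-section.
Rod cross-section A_rod = π/4 × (21.8 cm)² = 373.3 cm^2
F = P × A_rod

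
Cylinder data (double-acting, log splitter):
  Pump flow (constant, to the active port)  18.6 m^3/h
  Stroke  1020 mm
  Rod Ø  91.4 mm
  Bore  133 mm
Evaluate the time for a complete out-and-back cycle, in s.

Cap-side area A_cap = π/4 × (133 mm)² = 13890 mm^2
Rod-side annular area A_ann = π/4 × (133² − 91.4²) = 7332 mm^2
t_ext = A_cap·L/Q = 2.743 s
t_ret = A_ann·L/Q = 1.447 s
t_cycle = t_ext + t_ret

t ≈ 4.19 s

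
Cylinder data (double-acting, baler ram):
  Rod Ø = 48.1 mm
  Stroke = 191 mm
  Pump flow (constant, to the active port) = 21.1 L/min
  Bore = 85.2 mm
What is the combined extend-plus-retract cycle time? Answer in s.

Cap-side area A_cap = π/4 × (85.2 mm)² = 5701 mm^2
Rod-side annular area A_ann = π/4 × (85.2² − 48.1²) = 3884 mm^2
t_ext = A_cap·L/Q = 3.097 s
t_ret = A_ann·L/Q = 2.110 s
t_cycle = t_ext + t_ret

t ≈ 5.21 s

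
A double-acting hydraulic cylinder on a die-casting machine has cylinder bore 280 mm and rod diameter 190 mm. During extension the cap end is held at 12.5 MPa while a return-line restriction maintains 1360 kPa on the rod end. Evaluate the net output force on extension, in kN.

F ≈ 725 kN

Cap-side area A_cap = π/4 × (280 mm)² = 61580 mm^2
Rod-side annular area A_ann = π/4 × (280² − 190²) = 33220 mm^2
Net thrust = P_cap·A_cap − P_rod·A_ann = 769.7 kN − 45.18 kN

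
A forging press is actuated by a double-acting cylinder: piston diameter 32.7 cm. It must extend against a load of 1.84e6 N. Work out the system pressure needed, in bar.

P ≈ 219 bar

Cap-side area A_cap = π/4 × (32.7 cm)² = 839.8 cm^2
P = F / A = 1.84e6 N / A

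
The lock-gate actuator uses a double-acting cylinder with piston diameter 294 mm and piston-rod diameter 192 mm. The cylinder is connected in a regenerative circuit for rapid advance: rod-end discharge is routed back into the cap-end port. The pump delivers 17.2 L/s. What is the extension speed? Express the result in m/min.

v ≈ 35.6 m/min

In regeneration the rod-end outflow joins the pump flow into the cap end, so the net volume the pump must supply per unit advance equals the rod cross-section area.
Rod cross-section A_rod = π/4 × (192 mm)² = 28950 mm^2
v = Q_pump / A_rod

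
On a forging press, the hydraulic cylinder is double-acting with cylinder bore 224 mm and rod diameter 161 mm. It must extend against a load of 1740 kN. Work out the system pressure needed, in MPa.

Cap-side area A_cap = π/4 × (224 mm)² = 39410 mm^2
P = F / A = 1740 kN / A

P ≈ 44.2 MPa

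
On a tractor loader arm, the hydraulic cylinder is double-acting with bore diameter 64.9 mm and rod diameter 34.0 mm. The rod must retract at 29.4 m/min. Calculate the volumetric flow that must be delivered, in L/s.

Q ≈ 1.18 L/s

Rod-side annular area A_ann = π/4 × (64.9² − 34.0²) = 2400 mm^2
Q = A × v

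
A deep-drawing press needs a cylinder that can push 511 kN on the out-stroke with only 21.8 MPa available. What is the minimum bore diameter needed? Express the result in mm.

D ≈ 173 mm

Extension force acts on the full piston face: F = P × (π/4)D².
D = √(4F / (πP)) = √(4 × 511 kN / (π × 21.8 MPa))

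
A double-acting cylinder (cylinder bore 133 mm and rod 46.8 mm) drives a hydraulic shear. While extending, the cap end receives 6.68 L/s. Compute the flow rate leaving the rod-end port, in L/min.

Q_out ≈ 351 L/min

Cap-side area A_cap = π/4 × (133 mm)² = 13890 mm^2
Rod-side annular area A_ann = π/4 × (133² − 46.8²) = 12170 mm^2
Piston speed v = Q_in/A_cap; rod-end outflow Q_out = v × A_ann = Q_in × A_ann/A_cap.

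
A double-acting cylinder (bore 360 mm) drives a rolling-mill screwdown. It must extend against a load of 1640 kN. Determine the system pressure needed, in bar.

P ≈ 161 bar

Cap-side area A_cap = π/4 × (360 mm)² = 1.018e5 mm^2
P = F / A = 1640 kN / A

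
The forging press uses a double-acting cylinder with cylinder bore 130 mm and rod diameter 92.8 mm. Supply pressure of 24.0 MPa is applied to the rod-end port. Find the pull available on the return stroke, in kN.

F ≈ 156 kN

Rod-side annular area A_ann = π/4 × (130² − 92.8²) = 6510 mm^2
On retraction the pressure acts on the annular area (bore minus rod).
F = P × A_ann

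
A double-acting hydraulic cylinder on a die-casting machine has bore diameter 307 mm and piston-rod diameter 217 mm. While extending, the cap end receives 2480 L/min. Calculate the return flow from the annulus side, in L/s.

Q_out ≈ 20.7 L/s

Cap-side area A_cap = π/4 × (307 mm)² = 74020 mm^2
Rod-side annular area A_ann = π/4 × (307² − 217²) = 37040 mm^2
Piston speed v = Q_in/A_cap; rod-end outflow Q_out = v × A_ann = Q_in × A_ann/A_cap.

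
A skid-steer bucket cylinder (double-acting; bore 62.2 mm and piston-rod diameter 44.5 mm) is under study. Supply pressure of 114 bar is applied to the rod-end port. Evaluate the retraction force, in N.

F ≈ 16900 N

Rod-side annular area A_ann = π/4 × (62.2² − 44.5²) = 1483 mm^2
On retraction the pressure acts on the annular area (bore minus rod).
F = P × A_ann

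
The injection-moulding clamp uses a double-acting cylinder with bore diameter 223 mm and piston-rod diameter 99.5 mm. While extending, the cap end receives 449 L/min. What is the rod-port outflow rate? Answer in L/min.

Q_out ≈ 360 L/min

Cap-side area A_cap = π/4 × (223 mm)² = 39060 mm^2
Rod-side annular area A_ann = π/4 × (223² − 99.5²) = 31280 mm^2
Piston speed v = Q_in/A_cap; rod-end outflow Q_out = v × A_ann = Q_in × A_ann/A_cap.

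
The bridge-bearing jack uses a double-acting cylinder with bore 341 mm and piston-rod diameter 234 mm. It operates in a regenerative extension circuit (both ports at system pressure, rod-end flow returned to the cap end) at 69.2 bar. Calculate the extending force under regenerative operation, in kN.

With equal pressure on both faces, forces on the annular region cancel; the net push is pressure × rod cross-section.
Rod cross-section A_rod = π/4 × (234 mm)² = 43010 mm^2
F = P × A_rod

F ≈ 298 kN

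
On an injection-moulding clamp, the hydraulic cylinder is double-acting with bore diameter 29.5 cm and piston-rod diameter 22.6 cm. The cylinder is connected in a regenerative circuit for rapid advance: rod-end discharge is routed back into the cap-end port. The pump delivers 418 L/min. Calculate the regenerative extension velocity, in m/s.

In regeneration the rod-end outflow joins the pump flow into the cap end, so the net volume the pump must supply per unit advance equals the rod cross-section area.
Rod cross-section A_rod = π/4 × (22.6 cm)² = 401.1 cm^2
v = Q_pump / A_rod

v ≈ 0.174 m/s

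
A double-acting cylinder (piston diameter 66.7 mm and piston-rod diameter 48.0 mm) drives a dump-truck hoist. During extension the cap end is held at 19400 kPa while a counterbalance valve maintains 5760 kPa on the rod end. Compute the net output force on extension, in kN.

F ≈ 58.1 kN

Cap-side area A_cap = π/4 × (66.7 mm)² = 3494 mm^2
Rod-side annular area A_ann = π/4 × (66.7² − 48.0²) = 1685 mm^2
Net thrust = P_cap·A_cap − P_rod·A_ann = 67.79 kN − 9.703 kN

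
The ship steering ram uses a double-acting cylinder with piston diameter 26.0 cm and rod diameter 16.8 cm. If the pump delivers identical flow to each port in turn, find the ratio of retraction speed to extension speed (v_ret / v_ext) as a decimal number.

v_ret/v_ext ≈ 1.72

Cap-side area A_cap = π/4 × (26.0 cm)² = 530.9 cm^2
Rod-side annular area A_ann = π/4 × (26.0² − 16.8²) = 309.3 cm^2
For equal Q, v ∝ 1/A, so v_ret/v_ext = A_cap/A_ann.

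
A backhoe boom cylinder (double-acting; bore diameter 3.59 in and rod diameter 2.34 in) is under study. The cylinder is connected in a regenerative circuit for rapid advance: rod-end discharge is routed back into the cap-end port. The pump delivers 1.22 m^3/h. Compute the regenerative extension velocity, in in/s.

In regeneration the rod-end outflow joins the pump flow into the cap end, so the net volume the pump must supply per unit advance equals the rod cross-section area.
Rod cross-section A_rod = π/4 × (2.34 in)² = 4.301 in^2
v = Q_pump / A_rod

v ≈ 4.81 in/s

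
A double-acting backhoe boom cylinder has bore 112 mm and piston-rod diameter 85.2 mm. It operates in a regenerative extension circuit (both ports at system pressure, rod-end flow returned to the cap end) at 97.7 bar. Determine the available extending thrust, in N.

With equal pressure on both faces, forces on the annular region cancel; the net push is pressure × rod cross-section.
Rod cross-section A_rod = π/4 × (85.2 mm)² = 5701 mm^2
F = P × A_rod

F ≈ 55700 N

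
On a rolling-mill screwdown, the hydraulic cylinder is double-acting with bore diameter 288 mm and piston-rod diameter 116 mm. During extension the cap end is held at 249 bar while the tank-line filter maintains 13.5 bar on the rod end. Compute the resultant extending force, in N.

Cap-side area A_cap = π/4 × (288 mm)² = 65140 mm^2
Rod-side annular area A_ann = π/4 × (288² − 116²) = 54580 mm^2
Net thrust = P_cap·A_cap − P_rod·A_ann = 1.622e6 N − 73680 N

F ≈ 1.55e6 N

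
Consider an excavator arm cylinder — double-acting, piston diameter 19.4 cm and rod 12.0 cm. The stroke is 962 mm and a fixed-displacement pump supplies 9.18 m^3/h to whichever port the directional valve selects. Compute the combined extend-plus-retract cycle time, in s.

t ≈ 18.0 s

Cap-side area A_cap = π/4 × (19.4 cm)² = 295.6 cm^2
Rod-side annular area A_ann = π/4 × (19.4² − 12.0²) = 182.5 cm^2
t_ext = A_cap·L/Q = 11.15 s
t_ret = A_ann·L/Q = 6.885 s
t_cycle = t_ext + t_ret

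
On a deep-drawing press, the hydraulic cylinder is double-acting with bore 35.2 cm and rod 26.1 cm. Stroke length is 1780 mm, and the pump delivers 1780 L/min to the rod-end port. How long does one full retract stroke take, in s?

t ≈ 2.63 s

Rod-side annular area A_ann = π/4 × (35.2² − 26.1²) = 438.1 cm^2
Swept volume V = A × L; t = V / Q = A·L / Q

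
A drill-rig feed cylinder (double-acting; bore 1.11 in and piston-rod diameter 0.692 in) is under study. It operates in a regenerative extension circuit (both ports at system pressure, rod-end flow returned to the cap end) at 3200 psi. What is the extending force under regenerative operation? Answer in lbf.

F ≈ 1200 lbf

With equal pressure on both faces, forces on the annular region cancel; the net push is pressure × rod cross-section.
Rod cross-section A_rod = π/4 × (0.692 in)² = 0.3761 in^2
F = P × A_rod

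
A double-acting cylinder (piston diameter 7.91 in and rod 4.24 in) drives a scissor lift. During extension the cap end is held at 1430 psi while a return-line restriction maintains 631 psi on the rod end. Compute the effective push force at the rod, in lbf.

Cap-side area A_cap = π/4 × (7.91 in)² = 49.14 in^2
Rod-side annular area A_ann = π/4 × (7.91² − 4.24²) = 35.02 in^2
Net thrust = P_cap·A_cap − P_rod·A_ann = 70270 lbf − 22100 lbf

F ≈ 48200 lbf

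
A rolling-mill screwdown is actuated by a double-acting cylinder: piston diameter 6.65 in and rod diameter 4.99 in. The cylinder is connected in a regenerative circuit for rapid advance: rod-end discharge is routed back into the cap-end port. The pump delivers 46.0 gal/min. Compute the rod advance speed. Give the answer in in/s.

v ≈ 9.06 in/s

In regeneration the rod-end outflow joins the pump flow into the cap end, so the net volume the pump must supply per unit advance equals the rod cross-section area.
Rod cross-section A_rod = π/4 × (4.99 in)² = 19.56 in^2
v = Q_pump / A_rod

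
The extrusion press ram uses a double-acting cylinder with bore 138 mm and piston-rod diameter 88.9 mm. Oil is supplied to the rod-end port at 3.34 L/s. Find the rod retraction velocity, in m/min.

v ≈ 22.9 m/min

Rod-side annular area A_ann = π/4 × (138² − 88.9²) = 8750 mm^2
Flow into the rod-end port fills the annular volume.
v = Q / A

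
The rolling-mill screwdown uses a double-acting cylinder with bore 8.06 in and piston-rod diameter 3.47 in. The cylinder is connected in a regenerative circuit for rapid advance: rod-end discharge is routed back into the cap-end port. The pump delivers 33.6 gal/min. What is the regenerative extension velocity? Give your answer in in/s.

In regeneration the rod-end outflow joins the pump flow into the cap end, so the net volume the pump must supply per unit advance equals the rod cross-section area.
Rod cross-section A_rod = π/4 × (3.47 in)² = 9.457 in^2
v = Q_pump / A_rod

v ≈ 13.7 in/s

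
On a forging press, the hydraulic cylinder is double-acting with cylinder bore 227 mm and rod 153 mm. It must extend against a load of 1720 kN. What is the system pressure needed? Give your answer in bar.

Cap-side area A_cap = π/4 × (227 mm)² = 40470 mm^2
P = F / A = 1720 kN / A

P ≈ 425 bar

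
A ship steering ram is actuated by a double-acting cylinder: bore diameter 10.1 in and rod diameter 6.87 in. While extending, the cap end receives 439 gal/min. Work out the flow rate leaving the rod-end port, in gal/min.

Q_out ≈ 236 gal/min

Cap-side area A_cap = π/4 × (10.1 in)² = 80.12 in^2
Rod-side annular area A_ann = π/4 × (10.1² − 6.87²) = 43.05 in^2
Piston speed v = Q_in/A_cap; rod-end outflow Q_out = v × A_ann = Q_in × A_ann/A_cap.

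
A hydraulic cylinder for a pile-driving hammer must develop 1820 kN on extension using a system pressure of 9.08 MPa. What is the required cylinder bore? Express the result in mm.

Extension force acts on the full piston face: F = P × (π/4)D².
D = √(4F / (πP)) = √(4 × 1820 kN / (π × 9.08 MPa))

D ≈ 505 mm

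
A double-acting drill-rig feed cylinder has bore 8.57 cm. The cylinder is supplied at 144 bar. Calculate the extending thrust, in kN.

F ≈ 83.1 kN

Cap-side area A_cap = π/4 × (8.57 cm)² = 57.68 cm^2
F = P × A_cap = 144 bar × A_cap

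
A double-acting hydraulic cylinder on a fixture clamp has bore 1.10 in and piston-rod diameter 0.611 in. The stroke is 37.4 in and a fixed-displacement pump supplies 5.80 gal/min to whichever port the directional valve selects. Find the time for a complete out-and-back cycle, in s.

t ≈ 2.69 s

Cap-side area A_cap = π/4 × (1.10 in)² = 0.9503 in^2
Rod-side annular area A_ann = π/4 × (1.10² − 0.611²) = 0.6571 in^2
t_ext = A_cap·L/Q = 1.592 s
t_ret = A_ann·L/Q = 1.101 s
t_cycle = t_ext + t_ret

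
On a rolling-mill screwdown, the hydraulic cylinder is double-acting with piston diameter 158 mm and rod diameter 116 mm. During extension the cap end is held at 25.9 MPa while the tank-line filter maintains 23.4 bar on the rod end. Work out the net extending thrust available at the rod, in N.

F ≈ 4.87e5 N

Cap-side area A_cap = π/4 × (158 mm)² = 19610 mm^2
Rod-side annular area A_ann = π/4 × (158² − 116²) = 9038 mm^2
Net thrust = P_cap·A_cap − P_rod·A_ann = 5.078e5 N − 21150 N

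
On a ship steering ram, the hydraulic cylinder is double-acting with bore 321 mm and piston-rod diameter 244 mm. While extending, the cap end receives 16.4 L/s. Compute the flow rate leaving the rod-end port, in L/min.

Q_out ≈ 415 L/min

Cap-side area A_cap = π/4 × (321 mm)² = 80930 mm^2
Rod-side annular area A_ann = π/4 × (321² − 244²) = 34170 mm^2
Piston speed v = Q_in/A_cap; rod-end outflow Q_out = v × A_ann = Q_in × A_ann/A_cap.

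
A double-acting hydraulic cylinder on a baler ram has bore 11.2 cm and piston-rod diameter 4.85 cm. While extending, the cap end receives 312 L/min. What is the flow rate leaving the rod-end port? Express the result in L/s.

Cap-side area A_cap = π/4 × (11.2 cm)² = 98.52 cm^2
Rod-side annular area A_ann = π/4 × (11.2² − 4.85²) = 80.05 cm^2
Piston speed v = Q_in/A_cap; rod-end outflow Q_out = v × A_ann = Q_in × A_ann/A_cap.

Q_out ≈ 4.22 L/s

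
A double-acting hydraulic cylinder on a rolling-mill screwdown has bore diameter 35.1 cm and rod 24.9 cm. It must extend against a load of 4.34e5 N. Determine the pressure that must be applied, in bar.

P ≈ 44.9 bar

Cap-side area A_cap = π/4 × (35.1 cm)² = 967.6 cm^2
P = F / A = 4.34e5 N / A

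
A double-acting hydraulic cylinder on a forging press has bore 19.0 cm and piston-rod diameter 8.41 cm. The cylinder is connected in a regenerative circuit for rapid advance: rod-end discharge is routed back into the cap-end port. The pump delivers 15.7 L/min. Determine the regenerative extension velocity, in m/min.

In regeneration the rod-end outflow joins the pump flow into the cap end, so the net volume the pump must supply per unit advance equals the rod cross-section area.
Rod cross-section A_rod = π/4 × (8.41 cm)² = 55.55 cm^2
v = Q_pump / A_rod

v ≈ 2.83 m/min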